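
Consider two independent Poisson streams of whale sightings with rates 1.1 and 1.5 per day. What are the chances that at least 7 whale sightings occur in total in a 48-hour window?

Independent Poisson processes superpose: combined rate λ = 1.1 + 1.5 = 2.6 per day.
Over the interval, μ = 2.6 × 2 = 5.2 (a 48-hour window = 2 days).
P(N ≥ 7) = 1 − P(N ≤ 6) ≈ 0.2676.

0.2676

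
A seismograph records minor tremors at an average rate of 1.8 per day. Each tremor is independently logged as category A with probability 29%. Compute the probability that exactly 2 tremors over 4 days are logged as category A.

Thinning: the tremors that are logged as category A themselves form a Poisson process with rate 0.29 × 1.8 = 0.522 per day.
Over the interval, μ = 0.522 × 4 = 2.088 (4 days).
P(N = 2) = e^(−2.088) · 2.088^2/2! ≈ 0.2702.

0.2702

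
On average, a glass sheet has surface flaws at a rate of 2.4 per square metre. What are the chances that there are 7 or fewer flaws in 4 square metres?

Over the interval, μ = 2.4 × 4 = 9.6 (4 square metres).
P(N ≤ 7) = Σ_{j=0}^{7} e^(−μ) μ^j/j! ≈ 0.2584.

0.2584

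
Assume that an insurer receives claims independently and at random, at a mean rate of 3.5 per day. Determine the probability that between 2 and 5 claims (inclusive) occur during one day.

With mean μ = 3.5 per day,
P(2 ≤ N ≤ 5) = Σ_{j=2}^{5} e^(−3.5) · 3.5^j/j! ≈ 0.7217.

0.7217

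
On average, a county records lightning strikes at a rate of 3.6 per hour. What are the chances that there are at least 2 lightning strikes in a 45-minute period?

Over the interval, μ = 3.6 × 0.75 = 2.7 (a 45-minute period = 0.75 hours).
P(N ≥ 2) = 1 − P(N ≤ 1) = 1 − Σ_{j=0}^{1} e^(−μ) μ^j/j! ≈ 0.7513.

0.7513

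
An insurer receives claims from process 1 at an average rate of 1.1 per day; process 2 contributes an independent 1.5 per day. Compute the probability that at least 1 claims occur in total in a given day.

Independent Poisson processes superpose: combined rate λ = 1.1 + 1.5 = 2.6 per day.
So μ = 2.6.
P(N ≥ 1) = 1 − P(N ≤ 0) ≈ 0.9257.

0.9257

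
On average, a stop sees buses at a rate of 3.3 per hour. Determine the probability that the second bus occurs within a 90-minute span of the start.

0.9579

Over the interval, μ = 3.3 × 1.5 = 4.95 (a 90-minute span = 1.5 hours).
The second arrival falls in the interval iff at least 2 events occur there: P(S_2 ≤ t) = P(N ≥ 2) = 1 − P(N ≤ 1) ≈ 0.9579.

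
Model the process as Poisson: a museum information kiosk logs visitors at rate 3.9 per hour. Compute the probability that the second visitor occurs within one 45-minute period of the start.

Over the interval, μ = 3.9 × 0.75 = 2.925 (a 45-minute period = 0.75 hours).
The second arrival falls in the interval iff at least 2 events occur there: P(S_2 ≤ t) = P(N ≥ 2) = 1 − P(N ≤ 1) ≈ 0.7894.

0.7894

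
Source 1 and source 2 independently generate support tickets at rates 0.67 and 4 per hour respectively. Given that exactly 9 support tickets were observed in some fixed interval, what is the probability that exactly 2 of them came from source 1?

Given the total, each event is independently from source 1 with probability p = λ_1/(λ_1+λ_2) = 0.67/4.67 ≈ 0.1435.
So K ~ Binomial(9, 0.67/4.67): P(K = 2) = C(9,2) · (0.67/4.67)^2 · (4/4.67)^7 ≈ 0.2506.

0.2506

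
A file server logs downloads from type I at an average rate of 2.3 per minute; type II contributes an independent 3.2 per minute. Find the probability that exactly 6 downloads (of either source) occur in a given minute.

Independent Poisson processes superpose: combined rate λ = 2.3 + 3.2 = 5.5 per minute.
So μ = 5.5.
P(N = 6) = e^(−5.5) · 5.5^6/6! ≈ 0.1571.

0.1571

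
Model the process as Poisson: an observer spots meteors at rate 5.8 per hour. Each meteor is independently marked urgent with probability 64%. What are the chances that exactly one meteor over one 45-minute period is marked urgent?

Thinning: the meteors that are marked urgent themselves form a Poisson process with rate 0.64 × 5.8 = 3.712 per hour.
Over the interval, μ = 3.712 × 0.75 = 2.784 (a 45-minute period = 0.75 hours).
P(N = 1) = e^(−2.784) · 2.784^1/1! ≈ 0.1720.

0.1720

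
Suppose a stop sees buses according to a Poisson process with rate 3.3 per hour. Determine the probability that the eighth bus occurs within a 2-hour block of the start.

Over the interval, μ = 3.3 × 2 = 6.6 (a 2-hour block = 2 hours).
The eighth arrival falls in the interval iff at least 8 events occur there: P(S_8 ≤ t) = P(N ≥ 8) = 1 − P(N ≤ 7) ≈ 0.3419.

0.3419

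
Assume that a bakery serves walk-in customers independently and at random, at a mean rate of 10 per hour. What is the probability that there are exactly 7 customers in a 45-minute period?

Over the interval, μ = 10 × 0.75 = 7.5 (a 45-minute period = 0.75 hours).
P(N = 7) = e^(−μ) μ^7/7! = e^(−7.5) · 7.5^7/5040 ≈ 0.1465.

0.1465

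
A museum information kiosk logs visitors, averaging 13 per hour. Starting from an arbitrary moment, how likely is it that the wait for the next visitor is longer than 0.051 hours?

0.5153

The wait for the next event is exponential with rate λ = 13 per hour.
P(T > 0.051) = e^(−λt) = e^(−13 × 0.051) = e^(−0.663) ≈ 0.5153.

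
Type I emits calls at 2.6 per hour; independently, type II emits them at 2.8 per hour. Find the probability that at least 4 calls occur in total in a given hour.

0.7867

Independent Poisson processes superpose: combined rate λ = 2.6 + 2.8 = 5.4 per hour.
So μ = 5.4.
P(N ≥ 4) = 1 − P(N ≤ 3) ≈ 0.7867.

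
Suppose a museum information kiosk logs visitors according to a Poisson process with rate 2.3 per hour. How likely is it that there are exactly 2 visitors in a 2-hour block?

0.1063

Over the interval, μ = 2.3 × 2 = 4.6 (a 2-hour block = 2 hours).
P(N = 2) = e^(−μ) μ^2/2! = e^(−4.6) · 4.6^2/2 ≈ 0.1063.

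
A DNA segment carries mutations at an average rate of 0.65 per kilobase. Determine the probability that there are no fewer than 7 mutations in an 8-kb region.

0.2676

Over the interval, μ = 0.65 × 8 = 5.2 (an 8-kb region = 8 kilobases).
P(N ≥ 7) = 1 − P(N ≤ 6) = 1 − Σ_{j=0}^{6} e^(−μ) μ^j/j! ≈ 0.2676.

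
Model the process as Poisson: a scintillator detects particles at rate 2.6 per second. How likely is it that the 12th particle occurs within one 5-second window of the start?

0.6468

Over the interval, μ = 2.6 × 5 = 13 (a 5-second window = 5 seconds).
The 12th arrival falls in the interval iff at least 12 events occur there: P(S_12 ≤ t) = P(N ≥ 12) = 1 − P(N ≤ 11) ≈ 0.6468.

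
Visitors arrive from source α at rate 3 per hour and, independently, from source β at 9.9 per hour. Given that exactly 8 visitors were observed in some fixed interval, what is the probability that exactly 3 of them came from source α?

0.1875

Given the total, each event is independently from source α with probability p = λ_α/(λ_α+λ_β) = 3/12.9 ≈ 0.2326.
So K ~ Binomial(8, 3/12.9): P(K = 3) = C(8,3) · (3/12.9)^3 · (9.9/12.9)^5 ≈ 0.1875.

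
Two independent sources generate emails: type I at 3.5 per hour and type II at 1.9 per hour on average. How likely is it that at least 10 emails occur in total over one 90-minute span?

Independent Poisson processes superpose: combined rate λ = 3.5 + 1.9 = 5.4 per hour.
Over the interval, μ = 5.4 × 1.5 = 8.1 (a 90-minute span = 1.5 hours).
P(N ≥ 10) = 1 − P(N ≤ 9) ≈ 0.2959.

0.2959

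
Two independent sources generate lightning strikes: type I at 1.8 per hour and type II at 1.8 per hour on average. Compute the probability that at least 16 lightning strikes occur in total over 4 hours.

Independent Poisson processes superpose: combined rate λ = 1.8 + 1.8 = 3.6 per hour.
Over the interval, μ = 3.6 × 4 = 14.4 (4 hours).
P(N ≥ 16) = 1 − P(N ≤ 15) ≈ 0.3707.

0.3707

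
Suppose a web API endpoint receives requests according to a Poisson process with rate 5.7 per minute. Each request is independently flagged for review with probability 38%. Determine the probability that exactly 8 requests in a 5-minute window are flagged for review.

0.0929

Thinning: the requests that are flagged for review themselves form a Poisson process with rate 0.38 × 5.7 = 2.166 per minute.
Over the interval, μ = 2.166 × 5 = 10.83 (a 5-minute window = 5 minutes).
P(N = 8) = e^(−10.83) · 10.83^8/8! ≈ 0.0929.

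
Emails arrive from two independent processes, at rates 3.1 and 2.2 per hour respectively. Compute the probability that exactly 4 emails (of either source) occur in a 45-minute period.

Independent Poisson processes superpose: combined rate λ = 3.1 + 2.2 = 5.3 per hour.
Over the interval, μ = 5.3 × 0.75 = 3.975 (a 45-minute period = 0.75 hours).
P(N = 4) = e^(−3.975) · 3.975^4/4! ≈ 0.1954.

0.1954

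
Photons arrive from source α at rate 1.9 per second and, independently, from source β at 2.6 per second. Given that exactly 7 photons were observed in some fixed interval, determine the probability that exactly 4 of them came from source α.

0.2145

Given the total, each event is independently from source α with probability p = λ_α/(λ_α+λ_β) = 1.9/4.5 ≈ 0.4222.
So K ~ Binomial(7, 1.9/4.5): P(K = 4) = C(7,4) · (1.9/4.5)^4 · (2.6/4.5)^3 ≈ 0.2145.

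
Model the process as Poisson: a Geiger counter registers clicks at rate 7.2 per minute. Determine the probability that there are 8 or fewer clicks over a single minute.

0.7027

With mean μ = 7.2 per minute,
P(N ≤ 8) = Σ_{j=0}^{8} e^(−μ) μ^j/j! ≈ 0.7027.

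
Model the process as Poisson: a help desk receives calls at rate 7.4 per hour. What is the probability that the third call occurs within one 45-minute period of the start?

0.9147

Over the interval, μ = 7.4 × 0.75 = 5.55 (a 45-minute period = 0.75 hours).
The third arrival falls in the interval iff at least 3 events occur there: P(S_3 ≤ t) = P(N ≥ 3) = 1 − P(N ≤ 2) ≈ 0.9147.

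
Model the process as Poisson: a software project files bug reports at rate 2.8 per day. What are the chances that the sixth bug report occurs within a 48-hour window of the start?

Over the interval, μ = 2.8 × 2 = 5.6 (a 48-hour window = 2 days).
The sixth arrival falls in the interval iff at least 6 events occur there: P(S_6 ≤ t) = P(N ≥ 6) = 1 − P(N ≤ 5) ≈ 0.4881.

0.4881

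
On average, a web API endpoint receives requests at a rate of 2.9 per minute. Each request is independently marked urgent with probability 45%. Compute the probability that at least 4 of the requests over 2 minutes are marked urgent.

0.2662

Thinning: the requests that are marked urgent themselves form a Poisson process with rate 0.45 × 2.9 = 1.305 per minute.
Over the interval, μ = 1.305 × 2 = 2.61 (2 minutes).
P(N ≥ 4) = 1 − P(N ≤ 3) ≈ 0.2662.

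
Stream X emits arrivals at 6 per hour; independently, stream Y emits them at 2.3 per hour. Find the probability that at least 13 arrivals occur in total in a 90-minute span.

Independent Poisson processes superpose: combined rate λ = 6 + 2.3 = 8.3 per hour.
Over the interval, μ = 8.3 × 1.5 = 12.45 (a 90-minute span = 1.5 hours).
P(N ≥ 13) = 1 − P(N ≤ 12) ≈ 0.4754.

0.4754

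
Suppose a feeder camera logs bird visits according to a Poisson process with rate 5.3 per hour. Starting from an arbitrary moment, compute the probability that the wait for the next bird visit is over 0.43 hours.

0.1024

The wait for the next event is exponential with rate λ = 5.3 per hour.
P(T > 0.43) = e^(−λt) = e^(−5.3 × 0.43) = e^(−2.279) ≈ 0.1024.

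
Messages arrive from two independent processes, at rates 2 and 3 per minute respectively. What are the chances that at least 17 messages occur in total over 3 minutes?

0.3359

Independent Poisson processes superpose: combined rate λ = 2 + 3 = 5 per minute.
Over the interval, μ = 5 × 3 = 15 (3 minutes).
P(N ≥ 17) = 1 − P(N ≤ 16) ≈ 0.3359.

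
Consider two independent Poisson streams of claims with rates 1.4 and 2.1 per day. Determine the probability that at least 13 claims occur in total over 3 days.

Independent Poisson processes superpose: combined rate λ = 1.4 + 2.1 = 3.5 per day.
Over the interval, μ = 3.5 × 3 = 10.5 (3 days).
P(N ≥ 13) = 1 − P(N ≤ 12) ≈ 0.2580.

0.2580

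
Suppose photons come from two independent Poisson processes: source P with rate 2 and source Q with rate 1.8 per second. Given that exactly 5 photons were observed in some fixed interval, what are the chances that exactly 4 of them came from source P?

0.1817

Given the total, each event is independently from source P with probability p = λ_P/(λ_P+λ_Q) = 2/3.8 ≈ 0.5263.
So K ~ Binomial(5, 2/3.8): P(K = 4) = C(5,4) · (2/3.8)^4 · (1.8/3.8)^1 ≈ 0.1817.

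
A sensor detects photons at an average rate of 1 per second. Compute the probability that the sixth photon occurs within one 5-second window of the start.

Over the interval, μ = 1 × 5 = 5 (a 5-second window = 5 seconds).
The sixth arrival falls in the interval iff at least 6 events occur there: P(S_6 ≤ t) = P(N ≥ 6) = 1 − P(N ≤ 5) ≈ 0.3840.

0.3840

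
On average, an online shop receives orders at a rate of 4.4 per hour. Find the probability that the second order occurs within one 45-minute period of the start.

Over the interval, μ = 4.4 × 0.75 = 3.3 (a 45-minute period = 0.75 hours).
The second arrival falls in the interval iff at least 2 events occur there: P(S_2 ≤ t) = P(N ≥ 2) = 1 − P(N ≤ 1) ≈ 0.8414.

0.8414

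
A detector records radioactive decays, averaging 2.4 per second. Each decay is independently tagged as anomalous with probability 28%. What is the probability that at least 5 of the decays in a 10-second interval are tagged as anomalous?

0.7999

Thinning: the decays that are tagged as anomalous themselves form a Poisson process with rate 0.28 × 2.4 = 0.672 per second.
Over the interval, μ = 0.672 × 10 = 6.72 (a 10-second interval = 10 seconds).
P(N ≥ 5) = 1 − P(N ≤ 4) ≈ 0.7999.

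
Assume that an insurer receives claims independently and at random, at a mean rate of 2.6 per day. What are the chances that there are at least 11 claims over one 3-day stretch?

0.1648

Over the interval, μ = 2.6 × 3 = 7.8 (a 3-day stretch = 3 days).
P(N ≥ 11) = 1 − P(N ≤ 10) = 1 − Σ_{j=0}^{10} e^(−μ) μ^j/j! ≈ 0.1648.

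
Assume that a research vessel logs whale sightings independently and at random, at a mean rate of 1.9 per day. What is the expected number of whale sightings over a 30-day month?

57

E[N] = λt = 1.9 × 30 = 57 (a 30-day month = 30 days).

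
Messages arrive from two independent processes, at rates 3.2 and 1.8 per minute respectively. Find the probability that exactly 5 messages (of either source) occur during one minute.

0.1755

Independent Poisson processes superpose: combined rate λ = 3.2 + 1.8 = 5 per minute.
So μ = 5.
P(N = 5) = e^(−5) · 5^5/5! ≈ 0.1755.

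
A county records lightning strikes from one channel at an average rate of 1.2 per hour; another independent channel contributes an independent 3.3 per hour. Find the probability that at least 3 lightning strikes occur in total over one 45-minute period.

Independent Poisson processes superpose: combined rate λ = 1.2 + 3.3 = 4.5 per hour.
Over the interval, μ = 4.5 × 0.75 = 3.375 (a 45-minute period = 0.75 hours).
P(N ≥ 3) = 1 − P(N ≤ 2) ≈ 0.6554.

0.6554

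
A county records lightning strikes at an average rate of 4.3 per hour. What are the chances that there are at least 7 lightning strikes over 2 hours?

Over the interval, μ = 4.3 × 2 = 8.6 (2 hours).
P(N ≥ 7) = 1 − P(N ≤ 6) = 1 − Σ_{j=0}^{6} e^(−μ) μ^j/j! ≈ 0.7543.

0.7543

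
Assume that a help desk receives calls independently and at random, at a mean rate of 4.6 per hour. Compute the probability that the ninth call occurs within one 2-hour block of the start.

Over the interval, μ = 4.6 × 2 = 9.2 (a 2-hour block = 2 hours).
The ninth arrival falls in the interval iff at least 9 events occur there: P(S_9 ≤ t) = P(N ≥ 9) = 1 − P(N ≤ 8) ≈ 0.5704.

0.5704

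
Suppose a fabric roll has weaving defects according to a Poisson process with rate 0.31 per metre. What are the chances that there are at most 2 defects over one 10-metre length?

Over the interval, μ = 0.31 × 10 = 3.1 (a 10-metre length = 10 metres).
P(N ≤ 2) = Σ_{j=0}^{2} e^(−μ) μ^j/j! ≈ 0.4012.

0.4012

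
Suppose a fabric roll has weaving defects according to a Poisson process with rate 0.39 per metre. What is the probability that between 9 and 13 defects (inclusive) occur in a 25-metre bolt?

Over the interval, μ = 0.39 × 25 = 9.75 (a 25-metre bolt = 25 metres).
P(9 ≤ N ≤ 13) = Σ_{j=9}^{13} e^(−9.75) · 9.75^j/j! ≈ 0.5203.

0.5203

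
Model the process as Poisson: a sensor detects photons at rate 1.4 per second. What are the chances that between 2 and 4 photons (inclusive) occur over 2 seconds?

0.6166

Over the interval, μ = 1.4 × 2 = 2.8 (2 seconds).
P(2 ≤ N ≤ 4) = Σ_{j=2}^{4} e^(−2.8) · 2.8^j/j! ≈ 0.6166.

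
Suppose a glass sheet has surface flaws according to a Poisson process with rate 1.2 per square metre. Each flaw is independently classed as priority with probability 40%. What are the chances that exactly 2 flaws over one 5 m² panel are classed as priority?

Thinning: the flaws that are classed as priority themselves form a Poisson process with rate 0.4 × 1.2 = 0.48 per square metre.
Over the interval, μ = 0.48 × 5 = 2.4 (a 5 m² panel = 5 square metres).
P(N = 2) = e^(−2.4) · 2.4^2/2! ≈ 0.2613.

0.2613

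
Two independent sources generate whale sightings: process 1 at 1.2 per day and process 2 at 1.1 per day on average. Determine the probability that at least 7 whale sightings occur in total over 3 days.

Independent Poisson processes superpose: combined rate λ = 1.2 + 1.1 = 2.3 per day.
Over the interval, μ = 2.3 × 3 = 6.9 (3 days).
P(N ≥ 7) = 1 − P(N ≤ 6) ≈ 0.5353.

0.5353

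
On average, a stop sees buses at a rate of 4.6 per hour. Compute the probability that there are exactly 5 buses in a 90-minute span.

0.1314

Over the interval, μ = 4.6 × 1.5 = 6.9 (a 90-minute span = 1.5 hours).
P(N = 5) = e^(−μ) μ^5/5! = e^(−6.9) · 6.9^5/120 ≈ 0.1314.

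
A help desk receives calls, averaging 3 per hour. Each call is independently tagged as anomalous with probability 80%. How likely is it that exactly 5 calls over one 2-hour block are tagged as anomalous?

0.1747

Thinning: the calls that are tagged as anomalous themselves form a Poisson process with rate 0.8 × 3 = 2.4 per hour.
Over the interval, μ = 2.4 × 2 = 4.8 (a 2-hour block = 2 hours).
P(N = 5) = e^(−4.8) · 4.8^5/5! ≈ 0.1747.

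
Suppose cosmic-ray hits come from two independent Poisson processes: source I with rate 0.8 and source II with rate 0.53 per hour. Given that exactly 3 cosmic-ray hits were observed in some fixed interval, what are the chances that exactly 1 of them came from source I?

Given the total, each event is independently from source I with probability p = λ_I/(λ_I+λ_II) = 0.8/1.33 ≈ 0.6015.
So K ~ Binomial(3, 0.8/1.33): P(K = 1) = C(3,1) · (0.8/1.33)^1 · (0.53/1.33)^2 ≈ 0.2866.

0.2866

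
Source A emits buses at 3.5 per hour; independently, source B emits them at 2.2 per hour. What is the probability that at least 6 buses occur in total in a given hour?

0.5050

Independent Poisson processes superpose: combined rate λ = 3.5 + 2.2 = 5.7 per hour.
So μ = 5.7.
P(N ≥ 6) = 1 − P(N ≤ 5) ≈ 0.5050.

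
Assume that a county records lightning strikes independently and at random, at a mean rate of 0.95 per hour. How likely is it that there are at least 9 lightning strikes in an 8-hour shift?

0.3518

Over the interval, μ = 0.95 × 8 = 7.6 (an 8-hour shift = 8 hours).
P(N ≥ 9) = 1 − P(N ≤ 8) = 1 − Σ_{j=0}^{8} e^(−μ) μ^j/j! ≈ 0.3518.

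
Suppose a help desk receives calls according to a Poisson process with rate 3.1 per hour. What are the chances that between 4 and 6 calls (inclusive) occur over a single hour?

0.3364

With mean μ = 3.1 per hour,
P(4 ≤ N ≤ 6) = Σ_{j=4}^{6} e^(−3.1) · 3.1^j/j! ≈ 0.3364.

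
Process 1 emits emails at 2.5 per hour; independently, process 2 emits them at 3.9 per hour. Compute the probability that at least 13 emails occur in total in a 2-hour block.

Independent Poisson processes superpose: combined rate λ = 2.5 + 3.9 = 6.4 per hour.
Over the interval, μ = 6.4 × 2 = 12.8 (a 2-hour block = 2 hours).
P(N ≥ 13) = 1 − P(N ≤ 12) ≈ 0.5147.

0.5147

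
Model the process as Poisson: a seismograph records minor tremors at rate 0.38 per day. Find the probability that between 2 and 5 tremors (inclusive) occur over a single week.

0.6904

Over the interval, μ = 0.38 × 7 = 2.66 (a week = 7 days).
P(2 ≤ N ≤ 5) = Σ_{j=2}^{5} e^(−2.66) · 2.66^j/j! ≈ 0.6904.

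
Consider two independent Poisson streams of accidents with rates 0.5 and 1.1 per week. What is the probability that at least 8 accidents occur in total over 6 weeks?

0.7416

Independent Poisson processes superpose: combined rate λ = 0.5 + 1.1 = 1.6 per week.
Over the interval, μ = 1.6 × 6 = 9.6 (6 weeks).
P(N ≥ 8) = 1 − P(N ≤ 7) ≈ 0.7416.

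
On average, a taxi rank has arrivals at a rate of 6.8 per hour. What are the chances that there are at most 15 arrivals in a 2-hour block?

0.7083

Over the interval, μ = 6.8 × 2 = 13.6 (a 2-hour block = 2 hours).
P(N ≤ 15) = Σ_{j=0}^{15} e^(−μ) μ^j/j! ≈ 0.7083.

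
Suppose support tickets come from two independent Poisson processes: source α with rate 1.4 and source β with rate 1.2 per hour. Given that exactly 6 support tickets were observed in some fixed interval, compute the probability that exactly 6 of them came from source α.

0.0244

Given the total, each event is independently from source α with probability p = λ_α/(λ_α+λ_β) = 1.4/2.6 ≈ 0.5385.
So K ~ Binomial(6, 1.4/2.6): P(K = 6) = C(6,6) · (1.4/2.6)^6 · (1.2/2.6)^0 ≈ 0.0244.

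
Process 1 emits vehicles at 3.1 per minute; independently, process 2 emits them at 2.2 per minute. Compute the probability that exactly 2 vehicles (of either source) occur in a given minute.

Independent Poisson processes superpose: combined rate λ = 3.1 + 2.2 = 5.3 per minute.
So μ = 5.3.
P(N = 2) = e^(−5.3) · 5.3^2/2! ≈ 0.0701.

0.0701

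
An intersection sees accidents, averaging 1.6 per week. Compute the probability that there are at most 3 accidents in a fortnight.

Over the interval, μ = 1.6 × 2 = 3.2 (a fortnight = 2 weeks).
P(N ≤ 3) = Σ_{j=0}^{3} e^(−μ) μ^j/j! ≈ 0.6025.

0.6025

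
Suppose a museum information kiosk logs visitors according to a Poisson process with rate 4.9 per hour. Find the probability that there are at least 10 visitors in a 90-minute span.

0.2067

Over the interval, μ = 4.9 × 1.5 = 7.35 (a 90-minute span = 1.5 hours).
P(N ≥ 10) = 1 − P(N ≤ 9) = 1 − Σ_{j=0}^{9} e^(−μ) μ^j/j! ≈ 0.2067.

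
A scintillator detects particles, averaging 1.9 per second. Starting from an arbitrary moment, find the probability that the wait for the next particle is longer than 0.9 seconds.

The wait for the next event is exponential with rate λ = 1.9 per second.
P(T > 0.9) = e^(−λt) = e^(−1.9 × 0.9) = e^(−1.71) ≈ 0.1809.

0.1809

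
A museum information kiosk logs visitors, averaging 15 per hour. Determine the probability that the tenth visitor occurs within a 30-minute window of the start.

0.2236

Over the interval, μ = 15 × 0.5 = 7.5 (a 30-minute window = 0.5 hours).
The tenth arrival falls in the interval iff at least 10 events occur there: P(S_10 ≤ t) = P(N ≥ 10) = 1 − P(N ≤ 9) ≈ 0.2236.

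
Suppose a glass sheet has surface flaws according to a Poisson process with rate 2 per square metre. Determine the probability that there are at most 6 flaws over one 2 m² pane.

0.8893

Over the interval, μ = 2 × 2 = 4 (a 2 m² pane = 2 square metres).
P(N ≤ 6) = Σ_{j=0}^{6} e^(−μ) μ^j/j! ≈ 0.8893.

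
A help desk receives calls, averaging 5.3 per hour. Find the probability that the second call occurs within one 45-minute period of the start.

Over the interval, μ = 5.3 × 0.75 = 3.975 (a 45-minute period = 0.75 hours).
The second arrival falls in the interval iff at least 2 events occur there: P(S_2 ≤ t) = P(N ≥ 2) = 1 − P(N ≤ 1) ≈ 0.9066.

0.9066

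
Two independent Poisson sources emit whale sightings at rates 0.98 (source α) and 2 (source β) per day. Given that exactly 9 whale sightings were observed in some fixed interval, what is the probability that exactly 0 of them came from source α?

Given the total, each event is independently from source α with probability p = λ_α/(λ_α+λ_β) = 0.98/2.98 ≈ 0.3289.
So K ~ Binomial(9, 0.98/2.98): P(K = 0) = C(9,0) · (0.98/2.98)^0 · (2/2.98)^9 ≈ 0.0276.

0.0276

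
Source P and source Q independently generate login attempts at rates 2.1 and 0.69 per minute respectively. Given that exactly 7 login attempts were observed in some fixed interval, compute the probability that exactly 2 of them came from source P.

Given the total, each event is independently from source P with probability p = λ_P/(λ_P+λ_Q) = 2.1/2.79 ≈ 0.7527.
So K ~ Binomial(7, 2.1/2.79): P(K = 2) = C(7,2) · (2.1/2.79)^2 · (0.69/2.79)^5 ≈ 0.0110.

0.0110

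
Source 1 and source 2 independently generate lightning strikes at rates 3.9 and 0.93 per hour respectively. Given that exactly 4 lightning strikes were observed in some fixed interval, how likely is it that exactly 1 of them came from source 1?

Given the total, each event is independently from source 1 with probability p = λ_1/(λ_1+λ_2) = 3.9/4.83 ≈ 0.8075.
So K ~ Binomial(4, 3.9/4.83): P(K = 1) = C(4,1) · (3.9/4.83)^1 · (0.93/4.83)^3 ≈ 0.0231.

0.0231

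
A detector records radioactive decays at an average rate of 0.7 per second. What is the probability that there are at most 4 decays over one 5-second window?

0.7254

Over the interval, μ = 0.7 × 5 = 3.5 (a 5-second window = 5 seconds).
P(N ≤ 4) = Σ_{j=0}^{4} e^(−μ) μ^j/j! ≈ 0.7254.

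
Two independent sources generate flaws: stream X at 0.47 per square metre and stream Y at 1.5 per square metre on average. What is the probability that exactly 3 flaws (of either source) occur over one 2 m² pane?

0.1983

Independent Poisson processes superpose: combined rate λ = 0.47 + 1.5 = 1.97 per square metre.
Over the interval, μ = 1.97 × 2 = 3.94 (a 2 m² pane = 2 square metres).
P(N = 3) = e^(−3.94) · 3.94^3/3! ≈ 0.1983.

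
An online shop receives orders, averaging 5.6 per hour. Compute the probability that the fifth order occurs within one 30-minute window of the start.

Over the interval, μ = 5.6 × 0.5 = 2.8 (a 30-minute window = 0.5 hours).
The fifth arrival falls in the interval iff at least 5 events occur there: P(S_5 ≤ t) = P(N ≥ 5) = 1 − P(N ≤ 4) ≈ 0.1523.

0.1523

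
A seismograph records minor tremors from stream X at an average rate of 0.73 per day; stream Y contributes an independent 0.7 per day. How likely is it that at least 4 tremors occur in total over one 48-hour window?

0.3214

Independent Poisson processes superpose: combined rate λ = 0.73 + 0.7 = 1.43 per day.
Over the interval, μ = 1.43 × 2 = 2.86 (a 48-hour window = 2 days).
P(N ≥ 4) = 1 − P(N ≤ 3) ≈ 0.3214.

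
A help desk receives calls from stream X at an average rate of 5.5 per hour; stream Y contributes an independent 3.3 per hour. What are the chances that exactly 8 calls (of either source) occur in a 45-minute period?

0.1215

Independent Poisson processes superpose: combined rate λ = 5.5 + 3.3 = 8.8 per hour.
Over the interval, μ = 8.8 × 0.75 = 6.6 (a 45-minute period = 0.75 hours).
P(N = 8) = e^(−6.6) · 6.6^8/8! ≈ 0.1215.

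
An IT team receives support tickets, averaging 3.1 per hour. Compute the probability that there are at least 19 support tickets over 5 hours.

0.2175

Over the interval, μ = 3.1 × 5 = 15.5 (5 hours).
P(N ≥ 19) = 1 − P(N ≤ 18) = 1 − Σ_{j=0}^{18} e^(−μ) μ^j/j! ≈ 0.2175.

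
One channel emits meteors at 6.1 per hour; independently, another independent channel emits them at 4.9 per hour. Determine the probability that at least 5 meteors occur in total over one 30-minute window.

Independent Poisson processes superpose: combined rate λ = 6.1 + 4.9 = 11 per hour.
Over the interval, μ = 11 × 0.5 = 5.5 (a 30-minute window = 0.5 hours).
P(N ≥ 5) = 1 − P(N ≤ 4) ≈ 0.6425.

0.6425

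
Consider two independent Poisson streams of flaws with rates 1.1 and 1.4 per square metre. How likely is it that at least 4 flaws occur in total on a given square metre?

Independent Poisson processes superpose: combined rate λ = 1.1 + 1.4 = 2.5 per square metre.
So μ = 2.5.
P(N ≥ 4) = 1 − P(N ≤ 3) ≈ 0.2424.

0.2424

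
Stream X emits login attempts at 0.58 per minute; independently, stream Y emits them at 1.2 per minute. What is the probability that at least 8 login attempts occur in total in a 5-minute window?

Independent Poisson processes superpose: combined rate λ = 0.58 + 1.2 = 1.78 per minute.
Over the interval, μ = 1.78 × 5 = 8.9 (a 5-minute window = 5 minutes).
P(N ≥ 8) = 1 − P(N ≤ 7) ≈ 0.6643.

0.6643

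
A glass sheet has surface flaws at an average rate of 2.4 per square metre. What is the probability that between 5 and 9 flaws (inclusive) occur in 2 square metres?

Over the interval, μ = 2.4 × 2 = 4.8 (2 square metres).
P(5 ≤ N ≤ 9) = Σ_{j=5}^{9} e^(−4.8) · 4.8^j/j! ≈ 0.4986.

0.4986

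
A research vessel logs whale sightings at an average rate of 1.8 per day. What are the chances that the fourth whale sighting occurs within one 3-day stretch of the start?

Over the interval, μ = 1.8 × 3 = 5.4 (a 3-day stretch = 3 days).
The fourth arrival falls in the interval iff at least 4 events occur there: P(S_4 ≤ t) = P(N ≥ 4) = 1 − P(N ≤ 3) ≈ 0.7867.

0.7867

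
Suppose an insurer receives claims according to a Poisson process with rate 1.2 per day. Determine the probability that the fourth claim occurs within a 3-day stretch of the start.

0.4848

Over the interval, μ = 1.2 × 3 = 3.6 (a 3-day stretch = 3 days).
The fourth arrival falls in the interval iff at least 4 events occur there: P(S_4 ≤ t) = P(N ≥ 4) = 1 − P(N ≤ 3) ≈ 0.4848.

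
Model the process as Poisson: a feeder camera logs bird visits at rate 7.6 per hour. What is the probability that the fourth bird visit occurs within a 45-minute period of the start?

0.8200

Over the interval, μ = 7.6 × 0.75 = 5.7 (a 45-minute period = 0.75 hours).
The fourth arrival falls in the interval iff at least 4 events occur there: P(S_4 ≤ t) = P(N ≥ 4) = 1 − P(N ≤ 3) ≈ 0.8200.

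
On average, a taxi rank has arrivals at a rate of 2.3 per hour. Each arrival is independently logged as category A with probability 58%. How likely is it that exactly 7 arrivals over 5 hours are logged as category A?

Thinning: the arrivals that are logged as category A themselves form a Poisson process with rate 0.58 × 2.3 = 1.334 per hour.
Over the interval, μ = 1.334 × 5 = 6.67 (5 hours).
P(N = 7) = e^(−6.67) · 6.67^7/7! ≈ 0.1478.

0.1478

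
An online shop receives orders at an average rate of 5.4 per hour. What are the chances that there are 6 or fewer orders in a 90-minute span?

0.3013

Over the interval, μ = 5.4 × 1.5 = 8.1 (a 90-minute span = 1.5 hours).
P(N ≤ 6) = Σ_{j=0}^{6} e^(−μ) μ^j/j! ≈ 0.3013.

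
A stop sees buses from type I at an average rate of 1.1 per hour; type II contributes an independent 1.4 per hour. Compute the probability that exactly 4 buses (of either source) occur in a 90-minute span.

0.1938

Independent Poisson processes superpose: combined rate λ = 1.1 + 1.4 = 2.5 per hour.
Over the interval, μ = 2.5 × 1.5 = 3.75 (a 90-minute span = 1.5 hours).
P(N = 4) = e^(−3.75) · 3.75^4/4! ≈ 0.1938.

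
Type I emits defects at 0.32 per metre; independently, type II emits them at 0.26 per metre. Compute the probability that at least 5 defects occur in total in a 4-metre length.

0.0861

Independent Poisson processes superpose: combined rate λ = 0.32 + 0.26 = 0.58 per metre.
Over the interval, μ = 0.58 × 4 = 2.32 (a 4-metre length = 4 metres).
P(N ≥ 5) = 1 − P(N ≤ 4) ≈ 0.0861.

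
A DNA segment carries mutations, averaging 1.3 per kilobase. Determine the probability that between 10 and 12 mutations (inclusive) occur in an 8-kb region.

Over the interval, μ = 1.3 × 8 = 10.4 (an 8-kb region = 8 kilobases).
P(10 ≤ N ≤ 12) = Σ_{j=10}^{12} e^(−10.4) · 10.4^j/j! ≈ 0.3432.

0.3432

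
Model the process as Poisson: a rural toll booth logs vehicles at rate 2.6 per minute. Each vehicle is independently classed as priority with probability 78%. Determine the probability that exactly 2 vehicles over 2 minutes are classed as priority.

Thinning: the vehicles that are classed as priority themselves form a Poisson process with rate 0.78 × 2.6 = 2.028 per minute.
Over the interval, μ = 2.028 × 2 = 4.056 (2 minutes).
P(N = 2) = e^(−4.056) · 4.056^2/2! ≈ 0.1425.

0.1425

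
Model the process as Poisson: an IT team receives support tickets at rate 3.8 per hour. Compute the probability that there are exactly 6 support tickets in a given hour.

0.0936

With mean μ = 3.8 per hour,
P(N = 6) = e^(−μ) μ^6/6! = e^(−3.8) · 3.8^6/720 ≈ 0.0936.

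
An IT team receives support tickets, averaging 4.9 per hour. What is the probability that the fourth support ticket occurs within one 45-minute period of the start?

0.5006

Over the interval, μ = 4.9 × 0.75 = 3.675 (a 45-minute period = 0.75 hours).
The fourth arrival falls in the interval iff at least 4 events occur there: P(S_4 ≤ t) = P(N ≥ 4) = 1 − P(N ≤ 3) ≈ 0.5006.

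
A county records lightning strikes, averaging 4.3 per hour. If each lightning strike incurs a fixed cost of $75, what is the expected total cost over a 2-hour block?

E[N] = 4.3 × 2 = 8.6 (a 2-hour block = 2 hours); E[cost] = 8.6 × $75 = $645.

$645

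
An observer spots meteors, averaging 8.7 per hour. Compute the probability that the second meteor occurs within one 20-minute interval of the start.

0.7854

Over the interval, μ = 8.7 × 1/3 = 2.9 (a 20-minute interval = 1/3 hours).
The second arrival falls in the interval iff at least 2 events occur there: P(S_2 ≤ t) = P(N ≥ 2) = 1 − P(N ≤ 1) ≈ 0.7854.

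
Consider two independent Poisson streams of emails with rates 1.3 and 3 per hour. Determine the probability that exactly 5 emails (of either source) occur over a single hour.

0.1662

Independent Poisson processes superpose: combined rate λ = 1.3 + 3 = 4.3 per hour.
So μ = 4.3.
P(N = 5) = e^(−4.3) · 4.3^5/5! ≈ 0.1662.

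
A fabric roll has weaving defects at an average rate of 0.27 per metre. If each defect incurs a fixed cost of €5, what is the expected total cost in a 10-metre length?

€13.5

E[N] = 0.27 × 10 = 2.7 (a 10-metre length = 10 metres); E[cost] = 2.7 × €5 = €13.5.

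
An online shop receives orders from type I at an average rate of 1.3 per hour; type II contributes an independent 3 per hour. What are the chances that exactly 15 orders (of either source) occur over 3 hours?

0.0871

Independent Poisson processes superpose: combined rate λ = 1.3 + 3 = 4.3 per hour.
Over the interval, μ = 4.3 × 3 = 12.9 (3 hours).
P(N = 15) = e^(−12.9) · 12.9^15/15! ≈ 0.0871.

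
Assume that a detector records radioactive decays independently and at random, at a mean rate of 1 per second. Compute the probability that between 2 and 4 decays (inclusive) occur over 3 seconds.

Over the interval, μ = 1 × 3 = 3 (3 seconds).
P(2 ≤ N ≤ 4) = Σ_{j=2}^{4} e^(−3) · 3^j/j! ≈ 0.6161.

0.6161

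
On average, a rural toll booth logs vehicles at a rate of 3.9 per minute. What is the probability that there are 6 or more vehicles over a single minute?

With mean μ = 3.9 per minute,
P(N ≥ 6) = 1 − P(N ≤ 5) = 1 − Σ_{j=0}^{5} e^(−μ) μ^j/j! ≈ 0.1994.

0.1994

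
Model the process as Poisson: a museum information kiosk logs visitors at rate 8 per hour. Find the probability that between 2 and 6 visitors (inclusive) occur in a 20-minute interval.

0.7258

Over the interval, μ = 8 × 1/3 ≈ 2.66667 (a 20-minute interval = 1/3 hours).
P(2 ≤ N ≤ 6) = Σ_{j=2}^{6} e^(−2.66667) · 2.66667^j/j! ≈ 0.7258.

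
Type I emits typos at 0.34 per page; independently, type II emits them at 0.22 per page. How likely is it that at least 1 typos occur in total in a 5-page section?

0.9392

Independent Poisson processes superpose: combined rate λ = 0.34 + 0.22 = 0.56 per page.
Over the interval, μ = 0.56 × 5 = 2.8 (a 5-page section = 5 pages).
P(N ≥ 1) = 1 − P(N ≤ 0) ≈ 0.9392.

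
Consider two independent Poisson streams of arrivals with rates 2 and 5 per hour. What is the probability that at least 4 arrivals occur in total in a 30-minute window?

Independent Poisson processes superpose: combined rate λ = 2 + 5 = 7 per hour.
Over the interval, μ = 7 × 0.5 = 3.5 (a 30-minute window = 0.5 hours).
P(N ≥ 4) = 1 − P(N ≤ 3) ≈ 0.4634.

0.4634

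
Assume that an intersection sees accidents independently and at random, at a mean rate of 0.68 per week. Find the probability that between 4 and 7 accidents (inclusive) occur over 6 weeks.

0.5260

Over the interval, μ = 0.68 × 6 = 4.08 (6 weeks).
P(4 ≤ N ≤ 7) = Σ_{j=4}^{7} e^(−4.08) · 4.08^j/j! ≈ 0.5260.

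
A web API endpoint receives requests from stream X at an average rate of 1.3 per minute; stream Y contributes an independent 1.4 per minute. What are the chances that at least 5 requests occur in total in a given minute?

Independent Poisson processes superpose: combined rate λ = 1.3 + 1.4 = 2.7 per minute.
So μ = 2.7.
P(N ≥ 5) = 1 − P(N ≤ 4) ≈ 0.1371.

0.1371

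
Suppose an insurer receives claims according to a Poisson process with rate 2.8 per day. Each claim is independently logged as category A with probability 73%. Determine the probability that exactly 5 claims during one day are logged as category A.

0.0385

Thinning: the claims that are logged as category A themselves form a Poisson process with rate 0.73 × 2.8 = 2.044 per day.
So μ = 2.044.
P(N = 5) = e^(−2.044) · 2.044^5/5! ≈ 0.0385.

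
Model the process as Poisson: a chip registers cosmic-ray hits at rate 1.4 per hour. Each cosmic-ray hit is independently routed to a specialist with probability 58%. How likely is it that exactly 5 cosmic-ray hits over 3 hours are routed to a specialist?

Thinning: the cosmic-ray hits that are routed to a specialist themselves form a Poisson process with rate 0.58 × 1.4 = 0.812 per hour.
Over the interval, μ = 0.812 × 3 = 2.436 (3 hours).
P(N = 5) = e^(−2.436) · 2.436^5/5! ≈ 0.0626.

0.0626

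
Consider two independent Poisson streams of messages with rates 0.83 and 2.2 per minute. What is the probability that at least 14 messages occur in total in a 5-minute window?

0.6510

Independent Poisson processes superpose: combined rate λ = 0.83 + 2.2 = 3.03 per minute.
Over the interval, μ = 3.03 × 5 = 15.15 (a 5-minute window = 5 minutes).
P(N ≥ 14) = 1 − P(N ≤ 13) ≈ 0.6510.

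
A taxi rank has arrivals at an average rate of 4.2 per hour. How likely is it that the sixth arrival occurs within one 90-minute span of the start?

0.6012

Over the interval, μ = 4.2 × 1.5 = 6.3 (a 90-minute span = 1.5 hours).
The sixth arrival falls in the interval iff at least 6 events occur there: P(S_6 ≤ t) = P(N ≥ 6) = 1 − P(N ≤ 5) ≈ 0.6012.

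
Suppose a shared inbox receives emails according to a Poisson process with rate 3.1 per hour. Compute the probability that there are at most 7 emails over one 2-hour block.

0.7160

Over the interval, μ = 3.1 × 2 = 6.2 (a 2-hour block = 2 hours).
P(N ≤ 7) = Σ_{j=0}^{7} e^(−μ) μ^j/j! ≈ 0.7160.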